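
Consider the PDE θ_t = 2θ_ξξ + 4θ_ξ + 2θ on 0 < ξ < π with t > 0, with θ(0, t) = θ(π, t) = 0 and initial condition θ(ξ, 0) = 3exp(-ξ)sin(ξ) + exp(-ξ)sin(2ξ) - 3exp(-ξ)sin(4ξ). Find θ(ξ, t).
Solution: Substitute θ = exp(-ξ)u.
Then θ_ξ = exp(-ξ)(u_ξ - u), θ_ξξ = exp(-ξ)(u_ξξ - 2u_ξ + u), θ_t = exp(-ξ)u_t; substituting and dividing by exp(-ξ), the lower-order terms cancel: u_t = 2u_ξξ (standard heat equation).
Data for u: u(ξ,0) = exp(ξ)θ(ξ,0) = 3sin(ξ) + sin(2ξ) - 3sin(4ξ). The boundary conditions carry over: u(0,t) = u(π,t) = 0.
Separating variables: u = Σ c_n exp(-2n²t) sin(nξ). From u(ξ,0) = 3sin(ξ) + sin(2ξ) - 3sin(4ξ): c_1=3, c_2=1, c_4=-3.
So u(ξ,t) = 3exp(-2t)sin(ξ) + exp(-8t)sin(2ξ) - 3exp(-32t)sin(4ξ), and θ(ξ,t) = exp(-ξ)u(ξ,t).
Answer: θ(ξ, t) = 3exp(-2t)exp(-ξ)sin(ξ) + exp(-8t)exp(-ξ)sin(2ξ) - 3exp(-32t)exp(-ξ)sin(4ξ)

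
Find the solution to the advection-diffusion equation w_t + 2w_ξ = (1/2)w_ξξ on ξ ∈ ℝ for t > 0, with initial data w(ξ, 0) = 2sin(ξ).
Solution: Moving frame: η = ξ - 2t, σ = t, w = u(η,σ), so w_t = u_σ - 2u_η and w_ξξ = u_ηη.
Hence w_t + 2w_ξ = u_σ and the PDE becomes the heat equation u_σ = (1/2)u_ηη on η ∈ ℝ.
Initial data: u(η,0) = w(η,0) = 2sin(η). Each mode sin(nη) decays as exp(-n²σ/2) on ℝ, so u(η,σ) = Σ c_n exp(-n²σ/2) sin(nη) with c_1=2: u(η,σ) = 2exp(-σ/2)sin(η).
Substituting back: w(ξ,t) = u(ξ - 2t, t).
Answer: w(ξ, t) = -2exp(-t/2)sin(2t - ξ)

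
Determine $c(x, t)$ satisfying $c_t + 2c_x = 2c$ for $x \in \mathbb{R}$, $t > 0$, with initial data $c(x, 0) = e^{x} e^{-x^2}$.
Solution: Substitute $c = e^{x}u$, i.e. $u = e^{-x}c$.
By the product rule, $c_x = e^{x}(u_x + u)$, $c_t = e^{x}u_t$.
Substituting into the PDE and dividing by $e^{x}$: $u_t + 2(u_x + u) = 2u$.
The lower-order terms cancel, leaving the standard advection equation $u_t + 2u_x = 0$.
Initial data for $u$: $u(x,0) = e^{-x}c(x,0) = e^{-x^2}$.
Solve for $u$:
  By method of characteristics (waves move right with speed 2):
  Along characteristics $x - 2t =$ const, $u$ is constant, so $u(x,t) = f(x - 2t)$ with $f = u( \cdot , 0)$.
Hence $u(x,t) = e^{-(-2 t + x)^2}$.
Transform back: $c(x,t) = e^{x}u(x,t)$.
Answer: $c(x, t) = e^{x} e^{-(-2 t + x)^2}$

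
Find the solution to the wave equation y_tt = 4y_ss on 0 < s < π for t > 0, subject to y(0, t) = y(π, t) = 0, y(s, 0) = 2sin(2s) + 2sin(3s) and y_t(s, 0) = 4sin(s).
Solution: Separating variables: y = Σ [A_n cos(ω_n t) + B_n sin(ω_n t)] sin(ns), ω_n = 2n. From ICs (B_n = velocity coefficient / ω_n): A_2=2, A_3=2, B_1=2.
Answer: y(s, t) = 2sin(s)sin(2t) + 2sin(2s)cos(4t) + 2sin(3s)cos(6t)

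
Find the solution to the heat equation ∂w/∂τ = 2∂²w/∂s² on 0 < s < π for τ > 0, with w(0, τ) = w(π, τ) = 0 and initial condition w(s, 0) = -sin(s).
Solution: Using separation of variables w = X(s)T(τ):
Eigenfunctions: sin(ns), n = 1, 2, 3, ...
General solution: w(s, τ) = Σ c_n sin(ns) exp(-2n² τ)
Matching w(s,0) = -sin(s) term by term: c_1=-1.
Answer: w(s, τ) = -exp(-2τ)sin(s)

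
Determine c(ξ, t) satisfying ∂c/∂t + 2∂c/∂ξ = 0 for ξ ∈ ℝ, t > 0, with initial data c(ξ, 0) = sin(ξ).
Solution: By characteristics (dξ/dt = 2), c(ξ,t) = f(ξ - 2t) with f = c(·, 0).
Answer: c(ξ, t) = -sin(2t - ξ)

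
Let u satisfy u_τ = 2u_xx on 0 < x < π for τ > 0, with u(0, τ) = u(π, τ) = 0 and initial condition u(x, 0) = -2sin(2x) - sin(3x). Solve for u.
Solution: Separating variables: u = Σ c_n exp(-2n²τ) sin(nx). From u(x,0) = -2sin(2x) - sin(3x): c_2=-2, c_3=-1.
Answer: u(x, τ) = -2exp(-8τ)sin(2x) - exp(-18τ)sin(3x)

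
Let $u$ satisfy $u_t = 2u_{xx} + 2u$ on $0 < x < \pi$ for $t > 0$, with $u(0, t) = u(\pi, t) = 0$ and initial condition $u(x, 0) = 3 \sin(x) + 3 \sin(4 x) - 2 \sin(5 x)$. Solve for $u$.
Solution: Substitute $u = e^{2t}w$, i.e. $w = e^{-2t}u$.
By the product rule, $u_t = e^{2t}(w_t + 2w)$, $u_{xx} = e^{2t}w_{xx}$.
Substituting into the PDE and dividing by $e^{2t}$: $w_t + 2w = 2w_{xx} + 2w$.
The lower-order terms cancel, leaving the standard heat equation $w_t = 2w_{xx}$.
Initial data for $w$: $w(x,0) = u(x,0) = 3 \sin(x) + 3 \sin(4 x) - 2 \sin(5 x)$. The boundary conditions carry over: $w(0,t) = w(\pi,t) = 0$.
Solve for $w$:
  Using separation of variables $w = X(x)T(t)$:
  Eigenfunctions: $\sin(nx)$, $n = 1, 2, 3, \ldots$
  General solution: $w(x, t) = \sum c_n \sin(nx) e^{-2n^2 t}$
  Matching $w(x,0) = 3 \sin(x) + 3 \sin(4 x) - 2 \sin(5 x)$ term by term: $c_1=3, c_4=3, c_5=-2$.
Hence $w(x,t) = 3 e^{-2 t} \sin(x) + 3 e^{-32 t} \sin(4 x) - 2 e^{-50 t} \sin(5 x)$.
Transform back: $u(x,t) = e^{2t}w(x,t)$.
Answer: $u(x, t) = 3 \sin(x) + 3 e^{-30 t} \sin(4 x) - 2 e^{-48 t} \sin(5 x)$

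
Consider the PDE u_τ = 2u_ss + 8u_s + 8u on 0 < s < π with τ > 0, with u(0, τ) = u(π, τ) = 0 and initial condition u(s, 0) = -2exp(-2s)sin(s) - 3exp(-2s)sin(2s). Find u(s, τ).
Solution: Substitute u = exp(-2s)w, i.e. w = exp(2s)u.
By the product rule, u_s = exp(-2s)(w_s - 2w), u_ss = exp(-2s)(w_ss - 4w_s + 4w), u_τ = exp(-2s)w_τ.
Substituting into the PDE and dividing by exp(-2s): w_τ = 2(w_ss - 4w_s + 4w) + 8(w_s - 2w) + 8w.
The lower-order terms cancel, leaving the standard heat equation w_τ = 2w_ss.
Initial data for w: w(s,0) = exp(2s)u(s,0) = -2sin(s) - 3sin(2s). The boundary conditions carry over: w(0,τ) = w(π,τ) = 0.
Solve for w:
  Using separation of variables w = X(s)T(τ):
  Eigenfunctions: sin(ns), n = 1, 2, 3, ...
  General solution: w(s, τ) = Σ c_n sin(ns) exp(-2n² τ)
  Matching w(s,0) = -2sin(s) - 3sin(2s) term by term: c_1=-2, c_2=-3.
Hence w(s,τ) = -2exp(-2τ)sin(s) - 3exp(-8τ)sin(2s).
Transform back: u(s,τ) = exp(-2s)w(s,τ).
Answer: u(s, τ) = -2exp(-2s)exp(-2τ)sin(s) - 3exp(-2s)exp(-8τ)sin(2s)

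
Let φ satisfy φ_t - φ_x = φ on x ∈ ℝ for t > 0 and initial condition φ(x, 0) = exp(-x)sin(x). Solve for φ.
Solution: Substitute φ = exp(-x)u.
Then φ_x = exp(-x)(u_x - u), φ_t = exp(-x)u_t; substituting and dividing by exp(-x), the lower-order terms cancel: u_t - u_x = 0 (standard advection equation).
Data for u: u(x,0) = exp(x)φ(x,0) = sin(x).
By characteristics (dx/dt = -1), u(x,t) = f(x + t) with f = u(·, 0).
So u(x,t) = sin(t + x), and φ(x,t) = exp(-x)u(x,t).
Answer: φ(x, t) = exp(-x)sin(t + x)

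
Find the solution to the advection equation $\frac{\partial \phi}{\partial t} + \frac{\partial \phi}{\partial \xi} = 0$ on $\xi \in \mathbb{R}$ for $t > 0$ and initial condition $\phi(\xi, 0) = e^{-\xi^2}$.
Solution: By method of characteristics (waves move right with speed 1):
Along characteristics $\xi - t =$ const, $\phi$ is constant, so $\phi(\xi,t) = f(\xi - t)$ with $f = \phi( \cdot , 0)$.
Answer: $\phi(\xi, t) = e^{-(\xi - t)^2}$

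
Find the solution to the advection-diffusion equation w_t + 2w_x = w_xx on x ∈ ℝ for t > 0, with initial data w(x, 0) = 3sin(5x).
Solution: Change to a moving frame: let η = x - 2t, σ = t and write w(x,t) = u(η,σ).
By the chain rule w_t = u_σ - 2u_η, w_x = u_η, w_xx = u_ηη.
Then w_t + 2w_x = u_σ: the advection term cancels and the PDE becomes the heat equation u_σ = u_ηη on η ∈ ℝ.
Initial data: u(η,0) = w(η,0) = 3sin(5η).
On η ∈ ℝ each mode satisfies (sin(nη))″ = -n² sin(nη), so exp(-n²σ) sin(nη) solves the heat equation; by superposition u(η,σ) = Σ c_n exp(-n²σ) sin(nη).
Reading off the coefficients: c_5=3, so u(η,σ) = 3exp(-25σ)sin(5η).
Substituting back η = x - 2t, σ = t: w(x,t) = u(x - 2t, t).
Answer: w(x, t) = -3exp(-25t)sin(10t - 5x)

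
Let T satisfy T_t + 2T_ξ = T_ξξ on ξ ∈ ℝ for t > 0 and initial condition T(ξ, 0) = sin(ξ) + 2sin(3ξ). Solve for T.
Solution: Moving frame: η = ξ - 2t, σ = t, T = u(η,σ), so T_t = u_σ - 2u_η and T_ξξ = u_ηη.
Hence T_t + 2T_ξ = u_σ and the PDE becomes the heat equation u_σ = u_ηη on η ∈ ℝ.
Initial data: u(η,0) = T(η,0) = sin(η) + 2sin(3η). Each mode sin(nη) decays as exp(-n²σ) on ℝ, so u(η,σ) = Σ c_n exp(-n²σ) sin(nη) with c_1=1, c_3=2: u(η,σ) = exp(-σ)sin(η) + 2exp(-9σ)sin(3η).
Substituting back: T(ξ,t) = u(ξ - 2t, t).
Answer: T(ξ, t) = -exp(-t)sin(2t - ξ) - 2exp(-9t)sin(6t - 3ξ)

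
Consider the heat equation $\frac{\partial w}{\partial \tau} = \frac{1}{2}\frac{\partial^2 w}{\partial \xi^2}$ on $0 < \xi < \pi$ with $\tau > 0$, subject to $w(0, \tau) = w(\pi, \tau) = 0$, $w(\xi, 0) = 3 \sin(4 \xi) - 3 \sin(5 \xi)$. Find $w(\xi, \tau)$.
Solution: Using separation of variables $w = X(\xi)T(\tau)$:
Eigenfunctions: $\sin(n\xi)$, $n = 1, 2, 3, \ldots$
General solution: $w(\xi, \tau) = \sum c_n \sin(n\xi) e^{-n^2 \tau/2}$
Matching $w(\xi,0) = 3 \sin(4 \xi) - 3 \sin(5 \xi)$ term by term: $c_4=3, c_5=-3$.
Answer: $w(\xi, \tau) = 3 e^{-8 \tau} \sin(4 \xi) - 3 e^{-25 \tau/2} \sin(5 \xi)$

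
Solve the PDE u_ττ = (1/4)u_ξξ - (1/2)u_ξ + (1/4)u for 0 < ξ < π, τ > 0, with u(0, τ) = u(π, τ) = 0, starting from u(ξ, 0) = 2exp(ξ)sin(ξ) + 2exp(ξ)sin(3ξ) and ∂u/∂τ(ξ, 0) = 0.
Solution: Substitute u = exp(ξ)w, i.e. w = exp(-ξ)u.
By the product rule, u_ξ = exp(ξ)(w_ξ + w), u_ξξ = exp(ξ)(w_ξξ + 2w_ξ + w), u_ττ = exp(ξ)w_ττ.
Substituting into the PDE and dividing by exp(ξ): w_ττ = (1/4)(w_ξξ + 2w_ξ + w) - (1/2)(w_ξ + w) + (1/4)w.
The lower-order terms cancel, leaving the standard wave equation w_ττ = (1/4)w_ξξ.
Initial data for w: w(ξ,0) = exp(-ξ)u(ξ,0) = 2sin(ξ) + 2sin(3ξ); w_τ(ξ,0) = exp(-ξ)u_τ(ξ,0) = 0. The boundary conditions carry over: w(0,τ) = w(π,τ) = 0.
Solve for w:
  Using separation of variables w = X(ξ)T(τ):
  Eigenfunctions: sin(nξ), n = 1, 2, 3, ...
  General solution: w(ξ, τ) = Σ [A_n cos(n τ/2) + B_n sin(n τ/2)] sin(nξ)
  From w(ξ,0) = 2sin(ξ) + 2sin(3ξ): A_1=2, A_3=2. From w_τ(ξ,0) = 0: all B_n = 0.
Hence w(ξ,τ) = 2sin(ξ)cos(τ/2) + 2sin(3ξ)cos(3τ/2).
Transform back: u(ξ,τ) = exp(ξ)w(ξ,τ).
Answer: u(ξ, τ) = 2exp(ξ)sin(ξ)cos(τ/2) + 2exp(ξ)sin(3ξ)cos(3τ/2)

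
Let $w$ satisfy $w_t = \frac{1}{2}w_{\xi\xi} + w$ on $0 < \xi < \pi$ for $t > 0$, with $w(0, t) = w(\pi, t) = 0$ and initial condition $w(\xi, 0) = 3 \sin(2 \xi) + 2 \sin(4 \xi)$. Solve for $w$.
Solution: Substitute $w = e^{t}u$.
Then $w_t = e^{t}(u_t + u)$, $w_{\xi\xi} = e^{t}u_{\xi\xi}$; substituting and dividing by $e^{t}$, the lower-order terms cancel: $u_t = \frac{1}{2}u_{\xi\xi}$ (standard heat equation).
Data for $u$: $u(\xi,0) = w(\xi,0) = 3 \sin(2 \xi) + 2 \sin(4 \xi)$. The boundary conditions carry over: $u(0,t) = u(\pi,t) = 0$.
Separating variables: $u = \sum c_n e^{-n^2t/2} \sin(n\xi)$. From $u(\xi,0) = 3 \sin(2 \xi) + 2 \sin(4 \xi)$: $c_2=3, c_4=2$.
So $u(\xi,t) = 3 e^{-2 t} \sin(2 \xi) + 2 e^{-8 t} \sin(4 \xi)$, and $w(\xi,t) = e^{t}u(\xi,t)$.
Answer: $w(\xi, t) = 3 e^{-t} \sin(2 \xi) + 2 e^{-7 t} \sin(4 \xi)$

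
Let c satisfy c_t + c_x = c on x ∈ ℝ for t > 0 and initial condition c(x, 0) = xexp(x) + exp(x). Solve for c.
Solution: Substitute c = exp(x)u, i.e. u = exp(-x)c.
By the product rule, c_x = exp(x)(u_x + u), c_t = exp(x)u_t.
Substituting into the PDE and dividing by exp(x): u_t + (u_x + u) = u.
The lower-order terms cancel, leaving the standard advection equation u_t + u_x = 0.
Initial data for u: u(x,0) = exp(-x)c(x,0) = x + 1.
Solve for u:
  By method of characteristics (waves move right with speed 1):
  Along characteristics x - t = const, u is constant, so u(x,t) = f(x - t) with f = u(·, 0).
Hence u(x,t) = -t + x + 1.
Transform back: c(x,t) = exp(x)u(x,t).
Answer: c(x, t) = -texp(x) + xexp(x) + exp(x)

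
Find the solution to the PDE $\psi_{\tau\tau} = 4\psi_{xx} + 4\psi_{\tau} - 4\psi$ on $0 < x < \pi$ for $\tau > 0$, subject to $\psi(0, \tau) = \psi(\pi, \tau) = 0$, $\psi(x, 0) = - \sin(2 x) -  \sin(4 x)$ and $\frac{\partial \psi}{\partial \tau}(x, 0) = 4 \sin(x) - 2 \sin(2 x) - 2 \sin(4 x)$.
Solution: Substitute $\psi = e^{2\tau}u$, i.e. $u = e^{-2\tau}\psi$.
By the product rule, $\psi_{\tau} = e^{2\tau}(u_{\tau} + 2u)$, $\psi_{\tau\tau} = e^{2\tau}(u_{\tau\tau} + 4u_{\tau} + 4u)$, $\psi_{xx} = e^{2\tau}u_{xx}$.
Substituting into the PDE and dividing by $e^{2\tau}$: $u_{\tau\tau} + 4u_{\tau} + 4u = 4u_{xx} + 4(u_{\tau} + 2u) - 4u$.
The lower-order terms cancel, leaving the standard wave equation $u_{\tau\tau} = 4u_{xx}$.
Initial data for $u$: $u(x,0) = \psi(x,0) = - \sin(2 x) - \sin(4 x)$; $u_{\tau}(x,0) = \psi_{\tau}(x,0) - 2\psi(x,0) = 4 \sin(x)$. The boundary conditions carry over: $u(0,\tau) = u(\pi,\tau) = 0$.
Solve for $u$:
  Using separation of variables $u = X(x)T(\tau)$:
  Eigenfunctions: $\sin(nx)$, $n = 1, 2, 3, \ldots$
  General solution: $u(x, \tau) = \sum [A_n \cos(2n \tau) + B_n \sin(2n \tau)] \sin(nx)$
  From $u(x,0) = - \sin(2 x) - \sin(4 x)$: $A_2=-1, A_4=-1$. From $u_{\tau}(x,0) = 4 \sin(x)$, using $u_{\tau}(x,0) = \sum \omega_n B_n \sin(nx)$ with $\omega_n = 2n$: $B_1 = 4/2 = 2$.
Hence $u(x,\tau) = 2 \sin(x) \sin(2 \tau) - \sin(2 x) \cos(4 \tau) - \sin(4 x) \cos(8 \tau)$.
Transform back: $\psi(x,\tau) = e^{2\tau}u(x,\tau)$.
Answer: $\psi(x, \tau) = 2 e^{2 \tau} \sin(2 \tau) \sin(x) -  e^{2 \tau} \sin(2 x) \cos(4 \tau) -  e^{2 \tau} \sin(4 x) \cos(8 \tau)$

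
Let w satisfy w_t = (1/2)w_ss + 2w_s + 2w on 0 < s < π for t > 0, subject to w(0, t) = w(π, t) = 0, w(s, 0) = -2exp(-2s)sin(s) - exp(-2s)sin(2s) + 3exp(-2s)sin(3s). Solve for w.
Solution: Substitute w = exp(-2s)u.
Then w_s = exp(-2s)(u_s - 2u), w_ss = exp(-2s)(u_ss - 4u_s + 4u), w_t = exp(-2s)u_t; substituting and dividing by exp(-2s), the lower-order terms cancel: u_t = (1/2)u_ss (standard heat equation).
Data for u: u(s,0) = exp(2s)w(s,0) = -2sin(s) - sin(2s) + 3sin(3s). The boundary conditions carry over: u(0,t) = u(π,t) = 0.
Separating variables: u = Σ c_n exp(-n²t/2) sin(ns). From u(s,0) = -2sin(s) - sin(2s) + 3sin(3s): c_1=-2, c_2=-1, c_3=3.
So u(s,t) = -exp(-2t)sin(2s) - 2exp(-t/2)sin(s) + 3exp(-9t/2)sin(3s), and w(s,t) = exp(-2s)u(s,t).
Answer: w(s, t) = -exp(-2s)exp(-2t)sin(2s) - 2exp(-2s)exp(-t/2)sin(s) + 3exp(-2s)exp(-9t/2)sin(3s)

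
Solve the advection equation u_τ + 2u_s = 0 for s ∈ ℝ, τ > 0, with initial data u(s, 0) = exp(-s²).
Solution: By method of characteristics (waves move right with speed 2):
Along characteristics s - 2τ = const, u is constant, so u(s,τ) = f(s - 2τ) with f = u(·, 0).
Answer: u(s, τ) = exp(-(s - 2τ)²)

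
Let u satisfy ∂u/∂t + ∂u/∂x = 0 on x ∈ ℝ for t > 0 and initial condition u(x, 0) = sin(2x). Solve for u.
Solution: By characteristics (dx/dt = 1), u(x,t) = f(x - t) with f = u(·, 0).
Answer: u(x, t) = -sin(2t - 2x)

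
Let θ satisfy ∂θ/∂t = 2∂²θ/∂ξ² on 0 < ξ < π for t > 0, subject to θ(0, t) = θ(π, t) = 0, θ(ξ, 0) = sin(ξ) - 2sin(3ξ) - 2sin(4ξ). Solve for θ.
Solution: Separating variables: θ = Σ c_n exp(-2n²t) sin(nξ). From θ(ξ,0) = sin(ξ) - 2sin(3ξ) - 2sin(4ξ): c_1=1, c_3=-2, c_4=-2.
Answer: θ(ξ, t) = exp(-2t)sin(ξ) - 2exp(-18t)sin(3ξ) - 2exp(-32t)sin(4ξ)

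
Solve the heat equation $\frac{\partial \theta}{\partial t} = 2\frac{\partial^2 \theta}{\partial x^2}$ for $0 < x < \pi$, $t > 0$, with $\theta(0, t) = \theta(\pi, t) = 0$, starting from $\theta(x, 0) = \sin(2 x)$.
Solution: Separating variables: $\theta = \sum c_n e^{-2n^2t} \sin(nx)$. From $\theta(x,0) = \sin(2 x)$: $c_2=1$.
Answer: $\theta(x, t) = e^{-8 t} \sin(2 x)$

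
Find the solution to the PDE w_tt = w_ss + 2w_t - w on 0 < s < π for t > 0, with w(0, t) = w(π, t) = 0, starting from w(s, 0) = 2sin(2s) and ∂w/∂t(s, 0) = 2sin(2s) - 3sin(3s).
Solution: Substitute w = exp(t)u.
Then w_t = exp(t)(u_t + u), w_tt = exp(t)(u_tt + 2u_t + u), w_ss = exp(t)u_ss; substituting and dividing by exp(t), the lower-order terms cancel: u_tt = u_ss (standard wave equation).
Data for u: u(s,0) = w(s,0) = 2sin(2s); u_t(s,0) = w_t(s,0) - w(s,0) = -3sin(3s). The boundary conditions carry over: u(0,t) = u(π,t) = 0.
Separating variables: u = Σ [A_n cos(ω_n t) + B_n sin(ω_n t)] sin(ns), ω_n = n. From ICs (B_n = velocity coefficient / ω_n): A_2=2, B_3=-1.
So u(s,t) = 2sin(2s)cos(2t) - sin(3s)sin(3t), and w(s,t) = exp(t)u(s,t).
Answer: w(s, t) = 2exp(t)sin(2s)cos(2t) - exp(t)sin(3s)sin(3t)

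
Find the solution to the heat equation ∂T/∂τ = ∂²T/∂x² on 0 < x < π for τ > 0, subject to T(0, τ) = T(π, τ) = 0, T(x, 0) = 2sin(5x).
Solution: Using separation of variables T = X(x)G(τ):
Eigenfunctions: sin(nx), n = 1, 2, 3, ...
General solution: T(x, τ) = Σ c_n sin(nx) exp(-n² τ)
Matching T(x,0) = 2sin(5x) term by term: c_5=2.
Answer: T(x, τ) = 2exp(-25τ)sin(5x)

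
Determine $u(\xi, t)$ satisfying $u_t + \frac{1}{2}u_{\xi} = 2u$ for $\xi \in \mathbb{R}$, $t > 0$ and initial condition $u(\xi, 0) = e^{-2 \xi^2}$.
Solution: Substitute $u = e^{2t}w$.
Then $u_t = e^{2t}(w_t + 2w)$, $u_{\xi} = e^{2t}w_{\xi}$; substituting and dividing by $e^{2t}$, the lower-order terms cancel: $w_t + \frac{1}{2}w_{\xi} = 0$ (standard advection equation).
Data for $w$: $w(\xi,0) = u(\xi,0) = e^{-2 \xi^2}$.
By characteristics ($d\xi/dt = 1/2$), $w(\xi,t) = f(\xi - \frac{1}{2}t)$ with $f = w( \cdot , 0)$.
So $w(\xi,t) = e^{-2 (-t/2 + \xi)^2}$, and $u(\xi,t) = e^{2t}w(\xi,t)$.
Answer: $u(\xi, t) = e^{2 t} e^{-2 (\xi - t/2)^2}$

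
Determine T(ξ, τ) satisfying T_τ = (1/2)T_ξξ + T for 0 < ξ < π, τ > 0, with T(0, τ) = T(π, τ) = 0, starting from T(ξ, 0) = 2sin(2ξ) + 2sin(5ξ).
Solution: Substitute T = exp(τ)u.
Then T_τ = exp(τ)(u_τ + u), T_ξξ = exp(τ)u_ξξ; substituting and dividing by exp(τ), the lower-order terms cancel: u_τ = (1/2)u_ξξ (standard heat equation).
Data for u: u(ξ,0) = T(ξ,0) = 2sin(2ξ) + 2sin(5ξ). The boundary conditions carry over: u(0,τ) = u(π,τ) = 0.
Separating variables: u = Σ c_n exp(-n²τ/2) sin(nξ). From u(ξ,0) = 2sin(2ξ) + 2sin(5ξ): c_2=2, c_5=2.
So u(ξ,τ) = 2exp(-2τ)sin(2ξ) + 2exp(-25τ/2)sin(5ξ), and T(ξ,τ) = exp(τ)u(ξ,τ).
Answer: T(ξ, τ) = 2exp(-τ)sin(2ξ) + 2exp(-23τ/2)sin(5ξ)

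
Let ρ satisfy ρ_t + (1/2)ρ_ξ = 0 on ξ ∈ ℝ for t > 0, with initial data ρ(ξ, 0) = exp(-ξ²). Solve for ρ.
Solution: By method of characteristics (waves move right with speed 1/2):
Along characteristics ξ - (1/2)t = const, ρ is constant, so ρ(ξ,t) = f(ξ - (1/2)t) with f = ρ(·, 0).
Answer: ρ(ξ, t) = exp(-(-t/2 + ξ)²)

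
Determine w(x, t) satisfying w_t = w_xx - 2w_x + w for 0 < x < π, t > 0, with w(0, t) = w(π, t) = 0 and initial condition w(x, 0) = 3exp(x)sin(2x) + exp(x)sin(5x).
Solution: Substitute w = exp(x)u.
Then w_x = exp(x)(u_x + u), w_xx = exp(x)(u_xx + 2u_x + u), w_t = exp(x)u_t; substituting and dividing by exp(x), the lower-order terms cancel: u_t = u_xx (standard heat equation).
Data for u: u(x,0) = exp(-x)w(x,0) = 3sin(2x) + sin(5x). The boundary conditions carry over: u(0,t) = u(π,t) = 0.
Separating variables: u = Σ c_n exp(-n²t) sin(nx). From u(x,0) = 3sin(2x) + sin(5x): c_2=3, c_5=1.
So u(x,t) = 3exp(-4t)sin(2x) + exp(-25t)sin(5x), and w(x,t) = exp(x)u(x,t).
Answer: w(x, t) = 3exp(-4t)exp(x)sin(2x) + exp(-25t)exp(x)sin(5x)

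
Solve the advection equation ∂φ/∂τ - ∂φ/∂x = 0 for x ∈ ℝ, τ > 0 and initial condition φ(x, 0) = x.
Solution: By characteristics (dx/dτ = -1), φ(x,τ) = f(x + τ) with f = φ(·, 0).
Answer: φ(x, τ) = x + τ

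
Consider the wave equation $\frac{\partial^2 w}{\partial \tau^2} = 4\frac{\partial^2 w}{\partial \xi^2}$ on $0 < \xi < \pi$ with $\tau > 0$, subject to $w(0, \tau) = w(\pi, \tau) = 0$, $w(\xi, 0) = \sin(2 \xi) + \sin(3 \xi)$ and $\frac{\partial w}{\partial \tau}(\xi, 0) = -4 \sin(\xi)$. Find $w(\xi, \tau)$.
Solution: Separating variables: $w = \sum [A_n \cos(\omega_n \tau) + B_n \sin(\omega_n \tau)] \sin(n\xi)$, $\omega_n = 2n$. From ICs ($B_n$ = velocity coefficient / $\omega_n$): $A_2=1, A_3=1, B_1=-2$.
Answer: $w(\xi, \tau) = -2 \sin(2 \tau) \sin(\xi) + \sin(2 \xi) \cos(4 \tau) + \sin(3 \xi) \cos(6 \tau)$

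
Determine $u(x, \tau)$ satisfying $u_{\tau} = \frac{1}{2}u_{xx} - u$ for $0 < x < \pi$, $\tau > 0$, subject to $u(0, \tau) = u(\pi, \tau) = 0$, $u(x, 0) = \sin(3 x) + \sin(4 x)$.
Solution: Substitute $u = e^{-\tau}w$, i.e. $w = e^{\tau}u$.
By the product rule, $u_{\tau} = e^{-\tau}(w_{\tau} - w)$, $u_{xx} = e^{-\tau}w_{xx}$.
Substituting into the PDE and dividing by $e^{-\tau}$: $w_{\tau} - w = \frac{1}{2}w_{xx} - w$.
The lower-order terms cancel, leaving the standard heat equation $w_{\tau} = \frac{1}{2}w_{xx}$.
Initial data for $w$: $w(x,0) = u(x,0) = \sin(3 x) + \sin(4 x)$. The boundary conditions carry over: $w(0,\tau) = w(\pi,\tau) = 0$.
Solve for $w$:
  Using separation of variables $w = X(x)T(\tau)$:
  Eigenfunctions: $\sin(nx)$, $n = 1, 2, 3, \ldots$
  General solution: $w(x, \tau) = \sum c_n \sin(nx) e^{-n^2 \tau/2}$
  Matching $w(x,0) = \sin(3 x) + \sin(4 x)$ term by term: $c_3=1, c_4=1$.
Hence $w(x,\tau) = e^{-8 \tau} \sin(4 x) + e^{-9 \tau/2} \sin(3 x)$.
Transform back: $u(x,\tau) = e^{-\tau}w(x,\tau)$.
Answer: $u(x, \tau) = e^{-9 \tau} \sin(4 x) + e^{-11 \tau/2} \sin(3 x)$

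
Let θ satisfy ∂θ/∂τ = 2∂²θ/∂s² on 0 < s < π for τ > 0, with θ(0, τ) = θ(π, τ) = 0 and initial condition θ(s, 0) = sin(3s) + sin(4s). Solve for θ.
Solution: Using separation of variables θ = X(s)G(τ):
Eigenfunctions: sin(ns), n = 1, 2, 3, ...
General solution: θ(s, τ) = Σ c_n sin(ns) exp(-2n² τ)
Matching θ(s,0) = sin(3s) + sin(4s) term by term: c_3=1, c_4=1.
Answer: θ(s, τ) = exp(-18τ)sin(3s) + exp(-32τ)sin(4s)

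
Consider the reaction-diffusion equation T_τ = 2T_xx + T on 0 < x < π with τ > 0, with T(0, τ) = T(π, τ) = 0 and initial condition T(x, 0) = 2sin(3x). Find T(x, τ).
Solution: Substitute T = exp(τ)u, i.e. u = exp(-τ)T.
By the product rule, T_τ = exp(τ)(u_τ + u), T_xx = exp(τ)u_xx.
Substituting into the PDE and dividing by exp(τ): u_τ + u = 2u_xx + u.
The lower-order terms cancel, leaving the standard heat equation u_τ = 2u_xx.
Initial data for u: u(x,0) = T(x,0) = 2sin(3x). The boundary conditions carry over: u(0,τ) = u(π,τ) = 0.
Solve for u:
  Using separation of variables u = X(x)G(τ):
  Eigenfunctions: sin(nx), n = 1, 2, 3, ...
  General solution: u(x, τ) = Σ c_n sin(nx) exp(-2n² τ)
  Matching u(x,0) = 2sin(3x) term by term: c_3=2.
Hence u(x,τ) = 2exp(-18τ)sin(3x).
Transform back: T(x,τ) = exp(τ)u(x,τ).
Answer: T(x, τ) = 2exp(-17τ)sin(3x)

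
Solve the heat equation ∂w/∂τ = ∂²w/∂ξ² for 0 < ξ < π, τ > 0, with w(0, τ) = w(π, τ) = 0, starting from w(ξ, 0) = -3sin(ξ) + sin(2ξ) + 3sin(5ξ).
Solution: Using separation of variables w = X(ξ)T(τ):
Eigenfunctions: sin(nξ), n = 1, 2, 3, ...
General solution: w(ξ, τ) = Σ c_n sin(nξ) exp(-n² τ)
Matching w(ξ,0) = -3sin(ξ) + sin(2ξ) + 3sin(5ξ) term by term: c_1=-3, c_2=1, c_5=3.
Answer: w(ξ, τ) = -3exp(-τ)sin(ξ) + exp(-4τ)sin(2ξ) + 3exp(-25τ)sin(5ξ)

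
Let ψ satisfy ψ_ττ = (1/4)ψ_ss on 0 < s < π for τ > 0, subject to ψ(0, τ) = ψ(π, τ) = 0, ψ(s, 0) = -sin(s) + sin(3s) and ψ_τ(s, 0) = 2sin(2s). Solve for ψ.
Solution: Using separation of variables ψ = X(s)T(τ):
Eigenfunctions: sin(ns), n = 1, 2, 3, ...
General solution: ψ(s, τ) = Σ [A_n cos(n τ/2) + B_n sin(n τ/2)] sin(ns)
From ψ(s,0) = -sin(s) + sin(3s): A_1=-1, A_3=1. From ψ_τ(s,0) = 2sin(2s), using ψ_τ(s,0) = Σ ω_n B_n sin(ns) with ω_n = n/2: B_2 = 2/1 = 2.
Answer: ψ(s, τ) = -sin(s)cos(τ/2) + 2sin(2s)sin(τ) + sin(3s)cos(3τ/2)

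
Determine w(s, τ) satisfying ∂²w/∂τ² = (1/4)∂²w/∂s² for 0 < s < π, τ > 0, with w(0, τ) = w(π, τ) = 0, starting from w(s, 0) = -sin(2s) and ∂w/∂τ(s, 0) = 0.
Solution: Separating variables: w = Σ [A_n cos(ω_n τ) + B_n sin(ω_n τ)] sin(ns), ω_n = n/2. From ICs: A_2=-1.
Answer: w(s, τ) = -sin(2s)cos(τ)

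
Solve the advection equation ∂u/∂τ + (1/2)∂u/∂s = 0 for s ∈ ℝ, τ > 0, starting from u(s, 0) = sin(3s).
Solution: By characteristics (ds/dτ = 1/2), u(s,τ) = f(s - (1/2)τ) with f = u(·, 0).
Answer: u(s, τ) = sin(3s - 3τ/2)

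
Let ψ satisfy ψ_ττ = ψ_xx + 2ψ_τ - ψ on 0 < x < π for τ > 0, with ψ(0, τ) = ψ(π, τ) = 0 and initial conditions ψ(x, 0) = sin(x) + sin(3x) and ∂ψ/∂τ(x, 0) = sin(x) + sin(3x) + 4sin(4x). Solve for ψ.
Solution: Substitute ψ = exp(τ)u, i.e. u = exp(-τ)ψ.
By the product rule, ψ_τ = exp(τ)(u_τ + u), ψ_ττ = exp(τ)(u_ττ + 2u_τ + u), ψ_xx = exp(τ)u_xx.
Substituting into the PDE and dividing by exp(τ): u_ττ + 2u_τ + u = u_xx + 2(u_τ + u) - u.
The lower-order terms cancel, leaving the standard wave equation u_ττ = u_xx.
Initial data for u: u(x,0) = ψ(x,0) = sin(x) + sin(3x); u_τ(x,0) = ψ_τ(x,0) - ψ(x,0) = 4sin(4x). The boundary conditions carry over: u(0,τ) = u(π,τ) = 0.
Solve for u:
  Using separation of variables u = X(x)T(τ):
  Eigenfunctions: sin(nx), n = 1, 2, 3, ...
  General solution: u(x, τ) = Σ [A_n cos(n τ) + B_n sin(n τ)] sin(nx)
  From u(x,0) = sin(x) + sin(3x): A_1=1, A_3=1. From u_τ(x,0) = 4sin(4x), using u_τ(x,0) = Σ ω_n B_n sin(nx) with ω_n = n: B_4 = 4/4 = 1.
Hence u(x,τ) = sin(x)cos(τ) + sin(3x)cos(3τ) + sin(4x)sin(4τ).
Transform back: ψ(x,τ) = exp(τ)u(x,τ).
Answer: ψ(x, τ) = exp(τ)sin(x)cos(τ) + exp(τ)sin(3x)cos(3τ) + exp(τ)sin(4x)sin(4τ)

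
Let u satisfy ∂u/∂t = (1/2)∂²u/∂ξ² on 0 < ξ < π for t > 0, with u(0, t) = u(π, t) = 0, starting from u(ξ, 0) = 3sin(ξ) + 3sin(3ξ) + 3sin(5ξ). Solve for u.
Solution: Using separation of variables u = X(ξ)T(t):
Eigenfunctions: sin(nξ), n = 1, 2, 3, ...
General solution: u(ξ, t) = Σ c_n sin(nξ) exp(-n² t/2)
Matching u(ξ,0) = 3sin(ξ) + 3sin(3ξ) + 3sin(5ξ) term by term: c_1=3, c_3=3, c_5=3.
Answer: u(ξ, t) = 3exp(-t/2)sin(ξ) + 3exp(-9t/2)sin(3ξ) + 3exp(-25t/2)sin(5ξ)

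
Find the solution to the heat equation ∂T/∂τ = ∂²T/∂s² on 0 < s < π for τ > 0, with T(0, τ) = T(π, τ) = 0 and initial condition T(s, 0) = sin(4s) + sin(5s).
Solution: Separating variables: T = Σ c_n exp(-n²τ) sin(ns). From T(s,0) = sin(4s) + sin(5s): c_4=1, c_5=1.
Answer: T(s, τ) = exp(-16τ)sin(4s) + exp(-25τ)sin(5s)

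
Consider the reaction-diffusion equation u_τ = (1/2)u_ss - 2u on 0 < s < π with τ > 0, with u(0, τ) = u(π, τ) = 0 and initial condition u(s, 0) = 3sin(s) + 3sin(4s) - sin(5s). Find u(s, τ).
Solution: Substitute u = exp(-2τ)w.
Then u_τ = exp(-2τ)(w_τ - 2w), u_ss = exp(-2τ)w_ss; substituting and dividing by exp(-2τ), the lower-order terms cancel: w_τ = (1/2)w_ss (standard heat equation).
Data for w: w(s,0) = u(s,0) = 3sin(s) + 3sin(4s) - sin(5s). The boundary conditions carry over: w(0,τ) = w(π,τ) = 0.
Separating variables: w = Σ c_n exp(-n²τ/2) sin(ns). From w(s,0) = 3sin(s) + 3sin(4s) - sin(5s): c_1=3, c_4=3, c_5=-1.
So w(s,τ) = 3exp(-8τ)sin(4s) + 3exp(-τ/2)sin(s) - exp(-25τ/2)sin(5s), and u(s,τ) = exp(-2τ)w(s,τ).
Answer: u(s, τ) = 3exp(-10τ)sin(4s) + 3exp(-5τ/2)sin(s) - exp(-29τ/2)sin(5s)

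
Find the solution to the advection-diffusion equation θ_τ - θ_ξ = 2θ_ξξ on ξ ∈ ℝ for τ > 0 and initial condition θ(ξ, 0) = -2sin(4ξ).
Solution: Change to a moving frame: let η = ξ + τ, σ = τ and write θ(ξ,τ) = u(η,σ).
By the chain rule θ_τ = u_σ + u_η, θ_ξ = u_η, θ_ξξ = u_ηη.
Then θ_τ - θ_ξ = u_σ: the advection term cancels and the PDE becomes the heat equation u_σ = 2u_ηη on η ∈ ℝ.
Initial data: u(η,0) = θ(η,0) = -2sin(4η).
On η ∈ ℝ each mode satisfies (sin(nη))″ = -n² sin(nη), so exp(-2n²σ) sin(nη) solves the heat equation; by superposition u(η,σ) = Σ c_n exp(-2n²σ) sin(nη).
Reading off the coefficients: c_4=-2, so u(η,σ) = -2exp(-32σ)sin(4η).
Substituting back η = ξ + τ, σ = τ: θ(ξ,τ) = u(ξ + τ, τ).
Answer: θ(ξ, τ) = -2exp(-32τ)sin(4ξ + 4τ)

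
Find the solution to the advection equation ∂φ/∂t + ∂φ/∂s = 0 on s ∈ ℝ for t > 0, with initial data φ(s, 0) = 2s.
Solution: By characteristics (ds/dt = 1), φ(s,t) = f(s - t) with f = φ(·, 0).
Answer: φ(s, t) = 2s - 2t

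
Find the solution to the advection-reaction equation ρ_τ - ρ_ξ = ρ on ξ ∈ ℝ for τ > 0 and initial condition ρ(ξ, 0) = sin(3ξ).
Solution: Substitute ρ = exp(τ)u.
Then ρ_τ = exp(τ)(u_τ + u), ρ_ξ = exp(τ)u_ξ; substituting and dividing by exp(τ), the lower-order terms cancel: u_τ - u_ξ = 0 (standard advection equation).
Data for u: u(ξ,0) = ρ(ξ,0) = sin(3ξ).
By characteristics (dξ/dτ = -1), u(ξ,τ) = f(ξ + τ) with f = u(·, 0).
So u(ξ,τ) = sin(3ξ + 3τ), and ρ(ξ,τ) = exp(τ)u(ξ,τ).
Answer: ρ(ξ, τ) = exp(τ)sin(3ξ + 3τ)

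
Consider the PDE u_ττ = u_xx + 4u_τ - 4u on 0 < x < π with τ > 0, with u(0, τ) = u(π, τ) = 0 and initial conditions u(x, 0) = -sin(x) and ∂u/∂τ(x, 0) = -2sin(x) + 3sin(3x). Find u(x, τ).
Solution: Substitute u = exp(2τ)w, i.e. w = exp(-2τ)u.
By the product rule, u_τ = exp(2τ)(w_τ + 2w), u_ττ = exp(2τ)(w_ττ + 4w_τ + 4w), u_xx = exp(2τ)w_xx.
Substituting into the PDE and dividing by exp(2τ): w_ττ + 4w_τ + 4w = w_xx + 4(w_τ + 2w) - 4w.
The lower-order terms cancel, leaving the standard wave equation w_ττ = w_xx.
Initial data for w: w(x,0) = u(x,0) = -sin(x); w_τ(x,0) = u_τ(x,0) - 2u(x,0) = 3sin(3x). The boundary conditions carry over: w(0,τ) = w(π,τ) = 0.
Solve for w:
  Using separation of variables w = X(x)T(τ):
  Eigenfunctions: sin(nx), n = 1, 2, 3, ...
  General solution: w(x, τ) = Σ [A_n cos(n τ) + B_n sin(n τ)] sin(nx)
  From w(x,0) = -sin(x): A_1=-1. From w_τ(x,0) = 3sin(3x), using w_τ(x,0) = Σ ω_n B_n sin(nx) with ω_n = n: B_3 = 3/3 = 1.
Hence w(x,τ) = -sin(x)cos(τ) + sin(3x)sin(3τ).
Transform back: u(x,τ) = exp(2τ)w(x,τ).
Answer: u(x, τ) = -exp(2τ)sin(x)cos(τ) + exp(2τ)sin(3x)sin(3τ)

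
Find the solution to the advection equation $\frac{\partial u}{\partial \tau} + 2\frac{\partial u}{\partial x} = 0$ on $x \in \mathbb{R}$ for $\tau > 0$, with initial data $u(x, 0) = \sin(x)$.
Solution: By characteristics ($dx/d\tau = 2$), $u(x,\tau) = f(x - 2\tau)$ with $f = u( \cdot , 0)$.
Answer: $u(x, \tau) = - \sin(2 \tau - x)$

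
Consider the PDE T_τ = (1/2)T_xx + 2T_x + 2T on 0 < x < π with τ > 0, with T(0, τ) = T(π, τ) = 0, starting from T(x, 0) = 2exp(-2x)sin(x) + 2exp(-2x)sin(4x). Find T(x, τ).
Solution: Substitute T = exp(-2x)u, i.e. u = exp(2x)T.
By the product rule, T_x = exp(-2x)(u_x - 2u), T_xx = exp(-2x)(u_xx - 4u_x + 4u), T_τ = exp(-2x)u_τ.
Substituting into the PDE and dividing by exp(-2x): u_τ = (1/2)(u_xx - 4u_x + 4u) + 2(u_x - 2u) + 2u.
The lower-order terms cancel, leaving the standard heat equation u_τ = (1/2)u_xx.
Initial data for u: u(x,0) = exp(2x)T(x,0) = 2sin(x) + 2sin(4x). The boundary conditions carry over: u(0,τ) = u(π,τ) = 0.
Solve for u:
  Using separation of variables u = X(x)G(τ):
  Eigenfunctions: sin(nx), n = 1, 2, 3, ...
  General solution: u(x, τ) = Σ c_n sin(nx) exp(-n² τ/2)
  Matching u(x,0) = 2sin(x) + 2sin(4x) term by term: c_1=2, c_4=2.
Hence u(x,τ) = 2exp(-8τ)sin(4x) + 2exp(-τ/2)sin(x).
Transform back: T(x,τ) = exp(-2x)u(x,τ).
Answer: T(x, τ) = 2exp(-2x)exp(-8τ)sin(4x) + 2exp(-2x)exp(-τ/2)sin(x)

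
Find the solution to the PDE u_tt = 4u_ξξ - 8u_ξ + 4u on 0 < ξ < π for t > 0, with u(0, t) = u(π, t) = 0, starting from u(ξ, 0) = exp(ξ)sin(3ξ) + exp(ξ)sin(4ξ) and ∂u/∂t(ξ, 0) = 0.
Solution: Substitute u = exp(ξ)w, i.e. w = exp(-ξ)u.
By the product rule, u_ξ = exp(ξ)(w_ξ + w), u_ξξ = exp(ξ)(w_ξξ + 2w_ξ + w), u_tt = exp(ξ)w_tt.
Substituting into the PDE and dividing by exp(ξ): w_tt = 4(w_ξξ + 2w_ξ + w) - 8(w_ξ + w) + 4w.
The lower-order terms cancel, leaving the standard wave equation w_tt = 4w_ξξ.
Initial data for w: w(ξ,0) = exp(-ξ)u(ξ,0) = sin(3ξ) + sin(4ξ); w_t(ξ,0) = exp(-ξ)u_t(ξ,0) = 0. The boundary conditions carry over: w(0,t) = w(π,t) = 0.
Solve for w:
  Using separation of variables w = X(ξ)T(t):
  Eigenfunctions: sin(nξ), n = 1, 2, 3, ...
  General solution: w(ξ, t) = Σ [A_n cos(2n t) + B_n sin(2n t)] sin(nξ)
  From w(ξ,0) = sin(3ξ) + sin(4ξ): A_3=1, A_4=1. From w_t(ξ,0) = 0: all B_n = 0.
Hence w(ξ,t) = sin(3ξ)cos(6t) + sin(4ξ)cos(8t).
Transform back: u(ξ,t) = exp(ξ)w(ξ,t).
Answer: u(ξ, t) = exp(ξ)sin(3ξ)cos(6t) + exp(ξ)sin(4ξ)cos(8t)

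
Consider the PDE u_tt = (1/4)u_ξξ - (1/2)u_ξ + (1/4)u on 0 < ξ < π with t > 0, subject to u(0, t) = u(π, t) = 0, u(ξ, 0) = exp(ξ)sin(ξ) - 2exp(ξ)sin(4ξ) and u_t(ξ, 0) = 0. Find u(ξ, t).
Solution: Substitute u = exp(ξ)w.
Then u_ξ = exp(ξ)(w_ξ + w), u_ξξ = exp(ξ)(w_ξξ + 2w_ξ + w), u_tt = exp(ξ)w_tt; substituting and dividing by exp(ξ), the lower-order terms cancel: w_tt = (1/4)w_ξξ (standard wave equation).
Data for w: w(ξ,0) = exp(-ξ)u(ξ,0) = sin(ξ) - 2sin(4ξ); w_t(ξ,0) = exp(-ξ)u_t(ξ,0) = 0. The boundary conditions carry over: w(0,t) = w(π,t) = 0.
Separating variables: w = Σ [A_n cos(ω_n t) + B_n sin(ω_n t)] sin(nξ), ω_n = n/2. From ICs: A_1=1, A_4=-2.
So w(ξ,t) = sin(ξ)cos(t/2) - 2sin(4ξ)cos(2t), and u(ξ,t) = exp(ξ)w(ξ,t).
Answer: u(ξ, t) = exp(ξ)sin(ξ)cos(t/2) - 2exp(ξ)sin(4ξ)cos(2t)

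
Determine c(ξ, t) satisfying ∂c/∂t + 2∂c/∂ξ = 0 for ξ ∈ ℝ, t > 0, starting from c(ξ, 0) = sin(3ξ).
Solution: By method of characteristics (waves move right with speed 2):
Along characteristics ξ - 2t = const, c is constant, so c(ξ,t) = f(ξ - 2t) with f = c(·, 0).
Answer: c(ξ, t) = -sin(6t - 3ξ)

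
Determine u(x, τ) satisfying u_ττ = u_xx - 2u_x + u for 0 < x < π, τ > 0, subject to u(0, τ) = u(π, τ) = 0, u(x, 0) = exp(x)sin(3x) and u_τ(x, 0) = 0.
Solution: Substitute u = exp(x)w.
Then u_x = exp(x)(w_x + w), u_xx = exp(x)(w_xx + 2w_x + w), u_ττ = exp(x)w_ττ; substituting and dividing by exp(x), the lower-order terms cancel: w_ττ = w_xx (standard wave equation).
Data for w: w(x,0) = exp(-x)u(x,0) = sin(3x); w_τ(x,0) = exp(-x)u_τ(x,0) = 0. The boundary conditions carry over: w(0,τ) = w(π,τ) = 0.
Separating variables: w = Σ [A_n cos(ω_n τ) + B_n sin(ω_n τ)] sin(nx), ω_n = n. From ICs: A_3=1.
So w(x,τ) = sin(3x)cos(3τ), and u(x,τ) = exp(x)w(x,τ).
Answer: u(x, τ) = exp(x)sin(3x)cos(3τ)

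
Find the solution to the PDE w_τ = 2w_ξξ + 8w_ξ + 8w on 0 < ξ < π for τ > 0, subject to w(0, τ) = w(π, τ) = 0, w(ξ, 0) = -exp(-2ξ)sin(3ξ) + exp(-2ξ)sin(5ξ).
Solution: Substitute w = exp(-2ξ)u, i.e. u = exp(2ξ)w.
By the product rule, w_ξ = exp(-2ξ)(u_ξ - 2u), w_ξξ = exp(-2ξ)(u_ξξ - 4u_ξ + 4u), w_τ = exp(-2ξ)u_τ.
Substituting into the PDE and dividing by exp(-2ξ): u_τ = 2(u_ξξ - 4u_ξ + 4u) + 8(u_ξ - 2u) + 8u.
The lower-order terms cancel, leaving the standard heat equation u_τ = 2u_ξξ.
Initial data for u: u(ξ,0) = exp(2ξ)w(ξ,0) = -sin(3ξ) + sin(5ξ). The boundary conditions carry over: u(0,τ) = u(π,τ) = 0.
Solve for u:
  Using separation of variables u = X(ξ)T(τ):
  Eigenfunctions: sin(nξ), n = 1, 2, 3, ...
  General solution: u(ξ, τ) = Σ c_n sin(nξ) exp(-2n² τ)
  Matching u(ξ,0) = -sin(3ξ) + sin(5ξ) term by term: c_3=-1, c_5=1.
Hence u(ξ,τ) = -exp(-18τ)sin(3ξ) + exp(-50τ)sin(5ξ).
Transform back: w(ξ,τ) = exp(-2ξ)u(ξ,τ).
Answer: w(ξ, τ) = -exp(-2ξ)exp(-18τ)sin(3ξ) + exp(-2ξ)exp(-50τ)sin(5ξ)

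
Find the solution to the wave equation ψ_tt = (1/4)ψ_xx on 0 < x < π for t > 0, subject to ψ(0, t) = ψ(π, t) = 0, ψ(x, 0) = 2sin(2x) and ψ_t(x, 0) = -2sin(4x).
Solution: Using separation of variables ψ = X(x)T(t):
Eigenfunctions: sin(nx), n = 1, 2, 3, ...
General solution: ψ(x, t) = Σ [A_n cos(n t/2) + B_n sin(n t/2)] sin(nx)
From ψ(x,0) = 2sin(2x): A_2=2. From ψ_t(x,0) = -2sin(4x), using ψ_t(x,0) = Σ ω_n B_n sin(nx) with ω_n = n/2: B_4 = (-2)/2 = -1.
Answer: ψ(x, t) = -sin(2t)sin(4x) + 2sin(2x)cos(t)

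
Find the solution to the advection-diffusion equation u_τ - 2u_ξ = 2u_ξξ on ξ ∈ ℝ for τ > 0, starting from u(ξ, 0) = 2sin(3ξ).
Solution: Change to a moving frame: let η = ξ + 2τ, σ = τ and write u(ξ,τ) = w(η,σ).
By the chain rule u_τ = w_σ + 2w_η, u_ξ = w_η, u_ξξ = w_ηη.
Then u_τ - 2u_ξ = w_σ: the advection term cancels and the PDE becomes the heat equation w_σ = 2w_ηη on η ∈ ℝ.
Initial data: w(η,0) = u(η,0) = 2sin(3η).
On η ∈ ℝ each mode satisfies (sin(nη))″ = -n² sin(nη), so exp(-2n²σ) sin(nη) solves the heat equation; by superposition w(η,σ) = Σ c_n exp(-2n²σ) sin(nη).
Reading off the coefficients: c_3=2, so w(η,σ) = 2exp(-18σ)sin(3η).
Substituting back η = ξ + 2τ, σ = τ: u(ξ,τ) = w(ξ + 2τ, τ).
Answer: u(ξ, τ) = 2exp(-18τ)sin(3ξ + 6τ)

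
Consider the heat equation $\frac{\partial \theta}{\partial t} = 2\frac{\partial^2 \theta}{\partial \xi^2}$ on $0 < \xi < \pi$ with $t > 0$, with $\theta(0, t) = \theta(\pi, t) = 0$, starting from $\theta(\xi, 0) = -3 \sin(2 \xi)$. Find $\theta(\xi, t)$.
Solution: Separating variables: $\theta = \sum c_n e^{-2n^2t} \sin(n\xi)$. From $\theta(\xi,0) = -3 \sin(2 \xi)$: $c_2=-3$.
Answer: $\theta(\xi, t) = -3 e^{-8 t} \sin(2 \xi)$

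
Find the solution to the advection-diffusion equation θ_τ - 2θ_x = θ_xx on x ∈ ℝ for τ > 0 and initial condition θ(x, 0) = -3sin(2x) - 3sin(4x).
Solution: Moving frame: η = x + 2τ, σ = τ, θ = u(η,σ), so θ_τ = u_σ + 2u_η and θ_xx = u_ηη.
Hence θ_τ - 2θ_x = u_σ and the PDE becomes the heat equation u_σ = u_ηη on η ∈ ℝ.
Initial data: u(η,0) = θ(η,0) = -3sin(2η) - 3sin(4η). Each mode sin(nη) decays as exp(-n²σ) on ℝ, so u(η,σ) = Σ c_n exp(-n²σ) sin(nη) with c_2=-3, c_4=-3: u(η,σ) = -3exp(-4σ)sin(2η) - 3exp(-16σ)sin(4η).
Substituting back: θ(x,τ) = u(x + 2τ, τ).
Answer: θ(x, τ) = -3exp(-4τ)sin(2x + 4τ) - 3exp(-16τ)sin(4x + 8τ)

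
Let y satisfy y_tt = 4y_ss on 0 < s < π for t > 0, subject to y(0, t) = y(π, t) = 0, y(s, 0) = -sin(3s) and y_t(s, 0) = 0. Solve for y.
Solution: Separating variables: y = Σ [A_n cos(ω_n t) + B_n sin(ω_n t)] sin(ns), ω_n = 2n. From ICs: A_3=-1.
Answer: y(s, t) = -sin(3s)cos(6t)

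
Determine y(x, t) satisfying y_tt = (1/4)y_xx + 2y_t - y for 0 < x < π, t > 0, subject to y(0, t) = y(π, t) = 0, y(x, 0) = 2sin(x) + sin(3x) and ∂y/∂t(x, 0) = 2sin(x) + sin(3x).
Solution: Substitute y = exp(t)u, i.e. u = exp(-t)y.
By the product rule, y_t = exp(t)(u_t + u), y_tt = exp(t)(u_tt + 2u_t + u), y_xx = exp(t)u_xx.
Substituting into the PDE and dividing by exp(t): u_tt + 2u_t + u = (1/4)u_xx + 2(u_t + u) - u.
The lower-order terms cancel, leaving the standard wave equation u_tt = (1/4)u_xx.
Initial data for u: u(x,0) = y(x,0) = 2sin(x) + sin(3x); u_t(x,0) = y_t(x,0) - y(x,0) = 0. The boundary conditions carry over: u(0,t) = u(π,t) = 0.
Solve for u:
  Using separation of variables u = X(x)T(t):
  Eigenfunctions: sin(nx), n = 1, 2, 3, ...
  General solution: u(x, t) = Σ [A_n cos(n t/2) + B_n sin(n t/2)] sin(nx)
  From u(x,0) = 2sin(x) + sin(3x): A_1=2, A_3=1. From u_t(x,0) = 0: all B_n = 0.
Hence u(x,t) = 2sin(x)cos(t/2) + sin(3x)cos(3t/2).
Transform back: y(x,t) = exp(t)u(x,t).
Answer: y(x, t) = 2exp(t)sin(x)cos(t/2) + exp(t)sin(3x)cos(3t/2)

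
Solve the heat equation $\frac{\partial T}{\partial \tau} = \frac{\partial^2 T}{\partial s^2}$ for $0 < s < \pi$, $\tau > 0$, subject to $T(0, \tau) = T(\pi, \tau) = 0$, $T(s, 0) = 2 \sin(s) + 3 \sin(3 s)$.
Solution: Using separation of variables $T = X(s)G(\tau)$:
Eigenfunctions: $\sin(ns)$, $n = 1, 2, 3, \ldots$
General solution: $T(s, \tau) = \sum c_n \sin(ns) e^{-n^2 \tau}$
Matching $T(s,0) = 2 \sin(s) + 3 \sin(3 s)$ term by term: $c_1=2, c_3=3$.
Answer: $T(s, \tau) = 2 e^{-\tau} \sin(s) + 3 e^{-9 \tau} \sin(3 s)$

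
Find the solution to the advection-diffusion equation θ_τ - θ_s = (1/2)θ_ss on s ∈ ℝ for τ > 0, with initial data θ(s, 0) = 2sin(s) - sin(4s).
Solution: Moving frame: η = s + τ, σ = τ, θ = u(η,σ), so θ_τ = u_σ + u_η and θ_ss = u_ηη.
Hence θ_τ - θ_s = u_σ and the PDE becomes the heat equation u_σ = (1/2)u_ηη on η ∈ ℝ.
Initial data: u(η,0) = θ(η,0) = 2sin(η) - sin(4η). Each mode sin(nη) decays as exp(-n²σ/2) on ℝ, so u(η,σ) = Σ c_n exp(-n²σ/2) sin(nη) with c_1=2, c_4=-1: u(η,σ) = -exp(-8σ)sin(4η) + 2exp(-σ/2)sin(η).
Substituting back: θ(s,τ) = u(s + τ, τ).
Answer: θ(s, τ) = -exp(-8τ)sin(4s + 4τ) + 2exp(-τ/2)sin(s + τ)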